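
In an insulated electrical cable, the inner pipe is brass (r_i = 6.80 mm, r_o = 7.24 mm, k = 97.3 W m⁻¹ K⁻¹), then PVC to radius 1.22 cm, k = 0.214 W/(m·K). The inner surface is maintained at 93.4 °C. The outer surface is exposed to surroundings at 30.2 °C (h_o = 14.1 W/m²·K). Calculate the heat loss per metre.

Q' = 48.1 W/m

Treat each layer as a resistance in series:
  R'_brass = ln(0.00724/0.00680)/(2πk) = 0.06270/(2π·97.3) = 1.026×10^-4 m·K/W
  R'_PVC = ln(0.0122/0.00724)/(2πk) = 0.5218/(2π·0.214) = 0.3881 m·K/W
  R'_conv,out = 1/(2πr h) = 1/(2π·0.0122·14.1) = 0.9252 m·K/W
ΣR = 1.026×10^-4 + 0.3881 + 0.9252 = 1.313 m·K/W
Q' = ΔT/ΣR = (93.4 °C − 30.2 °C)/1.313 = 48.1 W/m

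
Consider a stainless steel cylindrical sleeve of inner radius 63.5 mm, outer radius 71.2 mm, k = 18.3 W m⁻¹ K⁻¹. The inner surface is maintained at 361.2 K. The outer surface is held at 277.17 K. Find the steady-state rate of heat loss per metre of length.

Q' = 2πk·ΔT/ln(r₂/r₁) = 2π × 18.3 × 84.03 / ln(0.0712/0.0635) = 84400 W/m

Q' = 84400 W/m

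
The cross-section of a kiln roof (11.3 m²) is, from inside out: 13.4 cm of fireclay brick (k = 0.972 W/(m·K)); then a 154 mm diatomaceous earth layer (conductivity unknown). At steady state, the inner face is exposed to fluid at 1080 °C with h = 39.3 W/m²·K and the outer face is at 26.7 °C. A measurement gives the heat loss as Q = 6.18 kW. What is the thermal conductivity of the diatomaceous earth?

k = 0.0874 W/m·K

ΣR = ΔT/Q = |1080 − 26.7|/6180 = 0.1704 K/W
Known resistances:
  R_conv,in = 1/(hA) = 1/(39.3·11.3) = 0.002252 K/W
  R_fireclay brick = L/(kA) = 0.134/(0.972·11.3) = 0.01220 K/W
R_diatomaceous earth = ΣR − ΣR_known = 0.1704 − 0.01445 = 0.1560 K/W
L/(kA) = 0.1560 ⇒ k = 0.154/(0.1560·11.3) = 0.0874 W/m·K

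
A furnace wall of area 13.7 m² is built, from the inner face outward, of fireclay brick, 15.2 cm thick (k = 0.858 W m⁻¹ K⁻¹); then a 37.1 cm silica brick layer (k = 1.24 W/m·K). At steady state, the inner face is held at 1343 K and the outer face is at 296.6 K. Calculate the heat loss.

Q = 30100 W

Resistance network (inner→outer):
  R_fireclay brick = L/(kA) = 0.152/(0.858·13.7) = 0.01293 K/W
  R_silica brick = L/(kA) = 0.371/(1.24·13.7) = 0.02184 K/W
ΣR = 0.01293 + 0.02184 = 0.03477 K/W
Q = ΔT/ΣR = (1343 K − 296.6 K)/0.03477 = 30100 W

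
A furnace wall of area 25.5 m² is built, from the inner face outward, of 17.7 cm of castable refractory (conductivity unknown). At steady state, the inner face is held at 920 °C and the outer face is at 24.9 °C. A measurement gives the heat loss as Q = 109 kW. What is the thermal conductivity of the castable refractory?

ΣR = ΔT/Q = |920 − 24.9|/1.09×10^5 = 0.008212 K/W
L/(kA) = 0.008212 ⇒ k = 0.177/(0.008212·25.5) = 0.845 W/m·K

k = 0.845 W/m·K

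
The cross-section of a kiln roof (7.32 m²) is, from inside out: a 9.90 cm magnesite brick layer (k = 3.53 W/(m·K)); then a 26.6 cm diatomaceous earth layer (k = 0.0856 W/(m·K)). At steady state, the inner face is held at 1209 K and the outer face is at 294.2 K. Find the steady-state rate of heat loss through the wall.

Resistance network (inner→outer):
  R_magnesite brick = L/(kA) = 0.0990/(3.53·7.32) = 0.003831 K/W
  R_diatomaceous earth = L/(kA) = 0.266/(0.0856·7.32) = 0.4245 K/W
ΣR = 0.003831 + 0.4245 = 0.4283 K/W
Q = ΔT/ΣR = (1209 K − 294.2 K)/0.4283 = 2140 W

Q = 2.14 kW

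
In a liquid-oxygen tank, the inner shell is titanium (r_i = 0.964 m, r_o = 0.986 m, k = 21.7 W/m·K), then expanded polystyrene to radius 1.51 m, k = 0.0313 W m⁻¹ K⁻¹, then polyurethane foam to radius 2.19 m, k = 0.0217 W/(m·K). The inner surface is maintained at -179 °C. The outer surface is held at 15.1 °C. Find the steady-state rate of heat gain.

Series thermal resistances, inner to outer:
  R_titanium = (1/0.964 − 1/0.986)/(4πk) = 0.02315/(4π·21.7) = 8.488×10^-5 K/W
  R_expanded polystyrene = (1/0.986 − 1/1.51)/(4πk) = 0.3519/(4π·0.0313) = 0.8948 K/W
  R_polyurethane foam = (1/1.51 − 1/2.19)/(4πk) = 0.2056/(4π·0.0217) = 0.7541 K/W
ΣR = 8.488×10^-5 + 0.8948 + 0.7541 = 1.649 K/W
Q = ΔT/ΣR = (-179 °C − 15.1 °C)/1.649 = -118 W
(Negative Q ⇒ heat flows inward; heat gain = 118 W.)

Q = 118 W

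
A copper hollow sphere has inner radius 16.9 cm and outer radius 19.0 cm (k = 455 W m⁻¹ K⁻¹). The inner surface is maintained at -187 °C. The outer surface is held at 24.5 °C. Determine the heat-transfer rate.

Q = 4πk·ΔT/(1/r₁ − 1/r₂) = 4π × 455 × 211.5 / (1/0.169 − 1/0.190) = 1.85×10^6 W

Q = 1850 kW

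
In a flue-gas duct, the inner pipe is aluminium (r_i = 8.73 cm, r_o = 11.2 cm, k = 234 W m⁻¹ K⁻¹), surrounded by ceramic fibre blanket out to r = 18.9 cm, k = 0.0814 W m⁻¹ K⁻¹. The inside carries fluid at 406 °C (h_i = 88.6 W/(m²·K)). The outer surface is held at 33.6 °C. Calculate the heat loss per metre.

Resistance network (inner→outer):
  R'_conv,in = 1/(2πr h) = 1/(2π·0.0873·88.6) = 0.02058 m·K/W
  R'_aluminium = ln(0.112/0.0873)/(2πk) = 0.2491/(2π·234) = 1.695×10^-4 m·K/W
  R'_ceramic fibre blanket = ln(0.189/0.112)/(2πk) = 0.5232/(2π·0.0814) = 1.023 m·K/W
ΣR = 0.02058 + 1.695×10^-4 + 1.023 = 1.044 m·K/W
Q' = ΔT/ΣR = (406 °C − 33.6 °C)/1.044 = 357 W/m

Q' = 357 W/m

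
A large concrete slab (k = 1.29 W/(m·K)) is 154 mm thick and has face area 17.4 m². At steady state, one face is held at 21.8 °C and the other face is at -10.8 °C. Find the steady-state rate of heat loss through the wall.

Q = 4750 W

Q = kA·ΔT/L = 1.29 × 17.4 × |21.8 °C − -10.8 °C| / 0.154 = 4750 W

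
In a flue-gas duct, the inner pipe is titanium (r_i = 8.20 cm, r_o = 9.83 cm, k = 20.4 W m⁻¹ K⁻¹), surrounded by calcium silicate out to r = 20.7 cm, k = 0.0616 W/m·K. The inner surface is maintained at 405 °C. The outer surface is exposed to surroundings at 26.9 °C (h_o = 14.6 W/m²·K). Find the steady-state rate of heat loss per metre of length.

Q' = 191 W/m

Resistance network (inner→outer):
  R'_titanium = ln(0.0983/0.0820)/(2πk) = 0.1813/(2π·20.4) = 0.001414 m·K/W
  R'_calcium silicate = ln(0.207/0.0983)/(2πk) = 0.7447/(2π·0.0616) = 1.924 m·K/W
  R'_conv,out = 1/(2πr h) = 1/(2π·0.207·14.6) = 0.05266 m·K/W
ΣR = 0.001414 + 1.924 + 0.05266 = 1.978 m·K/W
Q' = ΔT/ΣR = (405 °C − 26.9 °C)/1.978 = 191 W/m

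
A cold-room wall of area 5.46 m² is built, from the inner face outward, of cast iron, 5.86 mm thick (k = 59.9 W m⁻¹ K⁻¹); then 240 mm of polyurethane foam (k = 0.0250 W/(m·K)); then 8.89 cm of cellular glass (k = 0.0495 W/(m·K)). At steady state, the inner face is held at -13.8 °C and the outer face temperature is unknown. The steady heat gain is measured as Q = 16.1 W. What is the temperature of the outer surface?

Sum the resistances:
  R_cast iron = L/(kA) = 0.00586/(59.9·5.46) = 1.792×10^-5 K/W
  R_polyurethane foam = L/(kA) = 0.240/(0.0250·5.46) = 1.758 K/W
  R_cellular glass = L/(kA) = 0.0889/(0.0495·5.46) = 0.3289 K/W
ΣR = 2.087 K/W
ΔT = Q·ΣR = 16.1 × 2.087 = 33.60 K
Heat flows inward, so T_out = T_in + ΔT = -13.8 + 33.60 = 19.8 °C

T_out = 19.8 °C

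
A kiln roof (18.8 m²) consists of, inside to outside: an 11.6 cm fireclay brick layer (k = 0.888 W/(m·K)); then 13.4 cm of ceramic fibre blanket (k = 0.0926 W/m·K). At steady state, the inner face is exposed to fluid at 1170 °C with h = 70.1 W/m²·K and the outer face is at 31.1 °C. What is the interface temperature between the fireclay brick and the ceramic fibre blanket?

Treat each layer as a resistance in series:
  R_conv,in = 1/(hA) = 1/(70.1·18.8) = 7.588×10^-4 K/W
  R_fireclay brick = L/(kA) = 0.116/(0.888·18.8) = 0.006948 K/W
  R_ceramic fibre blanket = L/(kA) = 0.134/(0.0926·18.8) = 0.07697 K/W
ΣR = 7.588×10^-4 + 0.006948 + 0.07697 = 0.08468 K/W
Q = ΔT/ΣR = (1170 °C − 31.1 °C)/0.08468 = 13450 W
From the inner boundary to the fireclay brick/ceramic fibre blanket interface, ΣR_partial = 0.007707 K/W.
T_interface = T_in − Q·ΣR_partial = 1170 °C − (13450)(0.007707) = 1066 °C

T = 1066 °C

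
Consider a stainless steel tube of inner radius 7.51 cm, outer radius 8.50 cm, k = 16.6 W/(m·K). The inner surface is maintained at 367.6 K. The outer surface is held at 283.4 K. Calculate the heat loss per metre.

Q' = 2πk·ΔT/ln(r₂/r₁) = 2π × 16.6 × 84.2 / ln(0.0850/0.0751) = 70900 W/m

Q' = 70900 W/m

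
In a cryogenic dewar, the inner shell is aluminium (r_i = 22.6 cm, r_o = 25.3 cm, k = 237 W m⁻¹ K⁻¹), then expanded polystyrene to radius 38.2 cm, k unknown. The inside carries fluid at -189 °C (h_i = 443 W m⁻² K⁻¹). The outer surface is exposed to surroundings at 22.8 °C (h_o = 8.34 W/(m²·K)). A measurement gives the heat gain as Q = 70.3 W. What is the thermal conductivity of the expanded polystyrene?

k = 0.0361 W/m·K

ΣR = ΔT/Q = |-189 − 22.8|/70.3 = 3.013 K/W
Known resistances:
  R_conv,in = 1/(4πr²h) = 1/(4π·0.226²·443) = 0.003517 K/W
  R_aluminium = (1/0.226 − 1/0.253)/(4πk) = 0.4722/(4π·237) = 1.586×10^-4 K/W
  R_conv,out = 1/(4πr²h) = 1/(4π·0.382²·8.34) = 0.06539 K/W
R_expanded polystyrene = ΣR − ΣR_known = 3.013 − 0.06907 = 2.944 K/W
(1/r₁−1/r₂)/(4πk) = 2.944 ⇒ k = 1.335/(4π·2.944) = 0.0361 W/m·K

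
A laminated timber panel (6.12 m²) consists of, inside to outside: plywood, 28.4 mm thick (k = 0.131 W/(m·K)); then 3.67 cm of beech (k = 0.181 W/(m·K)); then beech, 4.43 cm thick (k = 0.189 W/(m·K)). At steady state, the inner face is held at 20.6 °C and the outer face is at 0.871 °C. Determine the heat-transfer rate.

Q = 185 W

Treat each layer as a resistance in series:
  R_plywood = L/(kA) = 0.0284/(0.131·6.12) = 0.03542 K/W
  R_beech = L/(kA) = 0.0367/(0.181·6.12) = 0.03313 K/W
  R_beech = L/(kA) = 0.0443/(0.189·6.12) = 0.03830 K/W
ΣR = 0.03542 + 0.03313 + 0.03830 = 0.1069 K/W
Q = ΔT/ΣR = (20.6 °C − 0.871 °C)/0.1069 = 185 W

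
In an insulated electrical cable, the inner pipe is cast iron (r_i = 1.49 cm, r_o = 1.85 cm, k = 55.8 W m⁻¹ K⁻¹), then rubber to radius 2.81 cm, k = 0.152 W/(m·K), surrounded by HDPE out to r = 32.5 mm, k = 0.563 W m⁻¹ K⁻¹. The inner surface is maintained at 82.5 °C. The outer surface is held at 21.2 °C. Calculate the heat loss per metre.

Q' = 128 W/m

Resistance network (inner→outer):
  R'_cast iron = ln(0.0185/0.0149)/(2πk) = 0.2164/(2π·55.8) = 6.173×10^-4 m·K/W
  R'_rubber = ln(0.0281/0.0185)/(2πk) = 0.4180/(2π·0.152) = 0.4377 m·K/W
  R'_HDPE = ln(0.0325/0.0281)/(2πk) = 0.1455/(2π·0.563) = 0.04112 m·K/W
ΣR = 6.173×10^-4 + 0.4377 + 0.04112 = 0.4794 m·K/W
Q' = ΔT/ΣR = (82.5 °C − 21.2 °C)/0.4794 = 128 W/m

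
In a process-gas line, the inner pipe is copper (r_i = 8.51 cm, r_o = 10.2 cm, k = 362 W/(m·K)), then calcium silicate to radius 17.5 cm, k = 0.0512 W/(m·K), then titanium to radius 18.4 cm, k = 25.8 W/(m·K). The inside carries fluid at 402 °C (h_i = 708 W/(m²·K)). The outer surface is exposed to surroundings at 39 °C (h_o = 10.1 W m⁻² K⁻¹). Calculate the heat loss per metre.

Resistance network (inner→outer):
  R'_conv,in = 1/(2πr h) = 1/(2π·0.0851·708) = 0.002642 m·K/W
  R'_copper = ln(0.102/0.0851)/(2πk) = 0.1811/(2π·362) = 7.964×10^-5 m·K/W
  R'_calcium silicate = ln(0.175/0.102)/(2πk) = 0.5398/(2π·0.0512) = 1.678 m·K/W
  R'_titanium = ln(0.184/0.175)/(2πk) = 0.05015/(2π·25.8) = 3.094×10^-4 m·K/W
  R'_conv,out = 1/(2πr h) = 1/(2π·0.184·10.1) = 0.08564 m·K/W
ΣR = 0.002642 + 7.964×10^-5 + 1.678 + 3.094×10^-4 + 0.08564 = 1.767 m·K/W
Q' = ΔT/ΣR = (402 °C − 39 °C)/1.767 = 205 W/m

Q' = 205 W/m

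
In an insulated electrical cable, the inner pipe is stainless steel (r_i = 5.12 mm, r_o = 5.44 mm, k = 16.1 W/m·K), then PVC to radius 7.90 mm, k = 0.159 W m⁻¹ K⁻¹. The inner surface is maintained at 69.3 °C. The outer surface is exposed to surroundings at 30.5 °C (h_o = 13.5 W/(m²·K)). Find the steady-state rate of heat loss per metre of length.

Series thermal resistances, inner to outer:
  R'_stainless steel = ln(0.00544/0.00512)/(2πk) = 0.06062/(2π·16.1) = 5.993×10^-4 m·K/W
  R'_PVC = ln(0.00790/0.00544)/(2πk) = 0.3731/(2π·0.159) = 0.3734 m·K/W
  R'_conv,out = 1/(2πr h) = 1/(2π·0.00790·13.5) = 1.492 m·K/W
ΣR = 5.993×10^-4 + 0.3734 + 1.492 = 1.866 m·K/W
Q' = ΔT/ΣR = (69.3 °C − 30.5 °C)/1.866 = 20.8 W/m

Q' = 20.8 W/m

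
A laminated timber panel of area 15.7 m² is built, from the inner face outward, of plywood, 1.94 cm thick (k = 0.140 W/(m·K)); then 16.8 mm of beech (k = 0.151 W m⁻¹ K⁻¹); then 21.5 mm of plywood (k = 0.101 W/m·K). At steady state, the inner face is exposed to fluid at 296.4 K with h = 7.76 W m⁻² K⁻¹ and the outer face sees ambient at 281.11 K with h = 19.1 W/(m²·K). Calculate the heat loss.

Resistance network (inner→outer):
  R_conv,in = 1/(hA) = 1/(7.76·15.7) = 0.008208 K/W
  R_plywood = L/(kA) = 0.0194/(0.140·15.7) = 0.008826 K/W
  R_beech = L/(kA) = 0.0168/(0.151·15.7) = 0.007087 K/W
  R_plywood = L/(kA) = 0.0215/(0.101·15.7) = 0.01356 K/W
  R_conv,out = 1/(hA) = 1/(19.1·15.7) = 0.003335 K/W
ΣR = 0.008208 + 0.008826 + 0.007087 + 0.01356 + 0.003335 = 0.04102 K/W
Q = ΔT/ΣR = (296.4 K − 281.11 K)/0.04102 = 373 W

Q = 373 W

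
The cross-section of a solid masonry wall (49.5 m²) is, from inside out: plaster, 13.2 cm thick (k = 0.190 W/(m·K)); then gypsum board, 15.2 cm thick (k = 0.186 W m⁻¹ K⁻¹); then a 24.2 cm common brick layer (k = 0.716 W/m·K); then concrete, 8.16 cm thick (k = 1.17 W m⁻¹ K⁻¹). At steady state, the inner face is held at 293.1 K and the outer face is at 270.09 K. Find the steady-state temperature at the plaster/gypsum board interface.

Series thermal resistances, inner to outer:
  R_plaster = L/(kA) = 0.132/(0.190·49.5) = 0.01404 K/W
  R_gypsum board = L/(kA) = 0.152/(0.186·49.5) = 0.01651 K/W
  R_common brick = L/(kA) = 0.242/(0.716·49.5) = 0.006828 K/W
  R_concrete = L/(kA) = 0.0816/(1.17·49.5) = 0.001409 K/W
ΣR = 0.01404 + 0.01651 + 0.006828 + 0.001409 = 0.03879 K/W
Q = ΔT/ΣR = (293.1 K − 270.09 K)/0.03879 = 593.2 W
From the inner boundary to the plaster/gypsum board interface, ΣR_partial = 0.01404 K/W.
T_interface = T_in − Q·ΣR_partial = 293.1 K − (593.2)(0.01404) = 284.8 K

T = 284.8 K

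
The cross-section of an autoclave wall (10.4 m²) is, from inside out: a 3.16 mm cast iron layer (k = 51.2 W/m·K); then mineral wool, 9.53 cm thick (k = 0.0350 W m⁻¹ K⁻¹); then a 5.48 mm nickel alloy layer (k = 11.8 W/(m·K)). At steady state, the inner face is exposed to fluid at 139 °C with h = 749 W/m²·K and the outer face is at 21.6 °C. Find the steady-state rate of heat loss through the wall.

Series thermal resistances, inner to outer:
  R_conv,in = 1/(hA) = 1/(749·10.4) = 1.284×10^-4 K/W
  R_cast iron = L/(kA) = 0.00316/(51.2·10.4) = 5.934×10^-6 K/W
  R_mineral wool = L/(kA) = 0.0953/(0.0350·10.4) = 0.2618 K/W
  R_nickel alloy = L/(kA) = 0.00548/(11.8·10.4) = 4.465×10^-5 K/W
ΣR = 1.284×10^-4 + 5.934×10^-6 + 0.2618 + 4.465×10^-5 = 0.2620 K/W
Q = ΔT/ΣR = (139 °C − 21.6 °C)/0.2620 = 448 W

Q = 448 W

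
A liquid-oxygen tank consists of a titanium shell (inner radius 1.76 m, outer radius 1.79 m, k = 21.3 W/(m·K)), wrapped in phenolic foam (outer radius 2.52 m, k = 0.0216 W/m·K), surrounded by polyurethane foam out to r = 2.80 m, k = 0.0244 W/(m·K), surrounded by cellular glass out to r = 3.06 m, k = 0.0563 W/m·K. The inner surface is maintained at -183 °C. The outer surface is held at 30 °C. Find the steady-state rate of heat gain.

Q = 277 W

Resistance network (inner→outer):
  R_titanium = (1/1.76 − 1/1.79)/(4πk) = 0.009523/(4π·21.3) = 3.558×10^-5 K/W
  R_phenolic foam = (1/1.79 − 1/2.52)/(4πk) = 0.1618/(4π·0.0216) = 0.5962 K/W
  R_polyurethane foam = (1/2.52 − 1/2.80)/(4πk) = 0.03968/(4π·0.0244) = 0.1294 K/W
  R_cellular glass = (1/2.80 − 1/3.06)/(4πk) = 0.03035/(4π·0.0563) = 0.04289 K/W
ΣR = 3.558×10^-5 + 0.5962 + 0.1294 + 0.04289 = 0.7685 K/W
Q = ΔT/ΣR = (-183 °C − 30 °C)/0.7685 = -277 W
(Negative Q ⇒ heat flows inward; heat gain = 277 W.)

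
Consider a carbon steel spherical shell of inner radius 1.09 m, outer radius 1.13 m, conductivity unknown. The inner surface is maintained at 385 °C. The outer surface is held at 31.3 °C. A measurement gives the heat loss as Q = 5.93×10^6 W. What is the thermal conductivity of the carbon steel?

k = 43.3 W/m·K

ΣR = ΔT/Q = |385 − 31.3|/5.93×10^6 = 5.965×10^-5 K/W
(1/r₁−1/r₂)/(4πk) = 5.965×10^-5 ⇒ k = 0.03248/(4π·5.965×10^-5) = 43.3 W/m·K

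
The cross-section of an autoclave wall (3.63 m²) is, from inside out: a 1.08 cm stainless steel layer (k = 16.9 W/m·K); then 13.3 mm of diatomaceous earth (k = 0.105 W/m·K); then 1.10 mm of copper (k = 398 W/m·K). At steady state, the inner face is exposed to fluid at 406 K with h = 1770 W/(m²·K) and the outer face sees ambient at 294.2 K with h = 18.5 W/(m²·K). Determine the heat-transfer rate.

Q = 2.23 kW

Series thermal resistances, inner to outer:
  R_conv,in = 1/(hA) = 1/(1770·3.63) = 1.556×10^-4 K/W
  R_stainless steel = L/(kA) = 0.0108/(16.9·3.63) = 1.760×10^-4 K/W
  R_diatomaceous earth = L/(kA) = 0.0133/(0.105·3.63) = 0.03489 K/W
  R_copper = L/(kA) = 0.00110/(398·3.63) = 7.614×10^-7 K/W
  R_conv,out = 1/(hA) = 1/(18.5·3.63) = 0.01489 K/W
ΣR = 1.556×10^-4 + 1.760×10^-4 + 0.03489 + 7.614×10^-7 + 0.01489 = 0.05011 K/W
Q = ΔT/ΣR = (406 K − 294.2 K)/0.05011 = 2230 W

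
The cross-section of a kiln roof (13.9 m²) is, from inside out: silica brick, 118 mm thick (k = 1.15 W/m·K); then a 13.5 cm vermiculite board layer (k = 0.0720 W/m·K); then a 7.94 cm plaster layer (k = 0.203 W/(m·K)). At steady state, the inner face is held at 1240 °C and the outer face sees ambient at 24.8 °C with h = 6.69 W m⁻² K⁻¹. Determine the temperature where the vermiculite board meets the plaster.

Series thermal resistances, inner to outer:
  R_silica brick = L/(kA) = 0.118/(1.15·13.9) = 0.007382 K/W
  R_vermiculite board = L/(kA) = 0.135/(0.0720·13.9) = 0.1349 K/W
  R_plaster = L/(kA) = 0.0794/(0.203·13.9) = 0.02814 K/W
  R_conv,out = 1/(hA) = 1/(6.69·13.9) = 0.01075 K/W
ΣR = 0.007382 + 0.1349 + 0.02814 + 0.01075 = 0.1812 K/W
Q = ΔT/ΣR = (1240 °C − 24.8 °C)/0.1812 = 6706 W
From the inner boundary to the vermiculite board/plaster interface, ΣR_partial = 0.1423 K/W.
T_interface = T_in − Q·ΣR_partial = 1240 °C − (6706)(0.1423) = 286 °C

T = 286 °C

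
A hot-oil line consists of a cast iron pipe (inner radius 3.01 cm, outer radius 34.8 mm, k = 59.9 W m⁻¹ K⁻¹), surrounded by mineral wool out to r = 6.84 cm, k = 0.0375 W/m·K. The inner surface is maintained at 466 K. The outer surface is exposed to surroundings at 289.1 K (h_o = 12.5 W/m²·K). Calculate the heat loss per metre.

Series thermal resistances, inner to outer:
  R'_cast iron = ln(0.0348/0.0301)/(2πk) = 0.1451/(2π·59.9) = 3.855×10^-4 m·K/W
  R'_mineral wool = ln(0.0684/0.0348)/(2πk) = 0.6758/(2π·0.0375) = 2.868 m·K/W
  R'_conv,out = 1/(2πr h) = 1/(2π·0.0684·12.5) = 0.1861 m·K/W
ΣR = 3.855×10^-4 + 2.868 + 0.1861 = 3.054 m·K/W
Q' = ΔT/ΣR = (466 K − 289.1 K)/3.054 = 57.9 W/m

Q' = 57.9 W/m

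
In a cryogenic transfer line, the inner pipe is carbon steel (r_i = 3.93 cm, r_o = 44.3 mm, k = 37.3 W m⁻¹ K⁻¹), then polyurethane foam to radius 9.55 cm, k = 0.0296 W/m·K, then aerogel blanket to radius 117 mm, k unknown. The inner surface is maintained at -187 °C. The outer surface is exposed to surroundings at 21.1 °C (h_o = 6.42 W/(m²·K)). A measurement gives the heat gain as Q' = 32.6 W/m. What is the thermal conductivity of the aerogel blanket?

k = 0.0158 W/m·K

ΣR = ΔT/Q' = |-187 − 21.1|/32.6 = 6.383 m·K/W
Known resistances:
  R'_carbon steel = ln(0.0443/0.0393)/(2πk) = 0.1198/(2π·37.3) = 5.110×10^-4 m·K/W
  R'_polyurethane foam = ln(0.0955/0.0443)/(2πk) = 0.7681/(2π·0.0296) = 4.130 m·K/W
  R'_conv,out = 1/(2πr h) = 1/(2π·0.117·6.42) = 0.2119 m·K/W
R_aerogel blanket = ΣR − ΣR_known = 6.383 − 4.342 = 2.041 m·K/W
ln(r₂/r₁)/(2πk) = 2.041 ⇒ k = 0.2030/(2π·2.041) = 0.0158 W/m·K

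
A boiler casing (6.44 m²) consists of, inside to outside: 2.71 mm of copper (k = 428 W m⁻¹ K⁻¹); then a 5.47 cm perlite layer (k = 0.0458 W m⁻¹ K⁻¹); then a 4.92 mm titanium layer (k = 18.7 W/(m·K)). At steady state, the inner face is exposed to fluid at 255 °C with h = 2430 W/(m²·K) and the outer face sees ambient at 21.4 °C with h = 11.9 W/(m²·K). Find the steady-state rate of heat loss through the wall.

Resistance network (inner→outer):
  R_conv,in = 1/(hA) = 1/(2430·6.44) = 6.390×10^-5 K/W
  R_copper = L/(kA) = 0.00271/(428·6.44) = 9.832×10^-7 K/W
  R_perlite = L/(kA) = 0.0547/(0.0458·6.44) = 0.1855 K/W
  R_titanium = L/(kA) = 0.00492/(18.7·6.44) = 4.085×10^-5 K/W
  R_conv,out = 1/(hA) = 1/(11.9·6.44) = 0.01305 K/W
ΣR = 6.390×10^-5 + 9.832×10^-7 + 0.1855 + 4.085×10^-5 + 0.01305 = 0.1987 K/W
Q = ΔT/ΣR = (255 °C − 21.4 °C)/0.1987 = 1180 W

Q = 1180 W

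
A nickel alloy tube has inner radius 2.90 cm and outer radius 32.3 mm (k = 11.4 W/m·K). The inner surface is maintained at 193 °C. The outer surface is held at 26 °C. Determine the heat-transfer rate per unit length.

Q' = 2πk·ΔT/ln(r₂/r₁) = 2π × 11.4 × 167 / ln(0.0323/0.0290) = 1.11×10^5 W/m

Q' = 1.11×10^5 W/m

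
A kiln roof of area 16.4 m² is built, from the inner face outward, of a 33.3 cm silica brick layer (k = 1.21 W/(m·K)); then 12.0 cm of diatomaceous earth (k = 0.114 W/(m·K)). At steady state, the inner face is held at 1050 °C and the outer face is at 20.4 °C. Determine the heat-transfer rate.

Q = 12.7 kW

Series thermal resistances, inner to outer:
  R_silica brick = L/(kA) = 0.333/(1.21·16.4) = 0.01678 K/W
  R_diatomaceous earth = L/(kA) = 0.120/(0.114·16.4) = 0.06418 K/W
ΣR = 0.01678 + 0.06418 = 0.08096 K/W
Q = ΔT/ΣR = (1050 °C − 20.4 °C)/0.08096 = 12700 W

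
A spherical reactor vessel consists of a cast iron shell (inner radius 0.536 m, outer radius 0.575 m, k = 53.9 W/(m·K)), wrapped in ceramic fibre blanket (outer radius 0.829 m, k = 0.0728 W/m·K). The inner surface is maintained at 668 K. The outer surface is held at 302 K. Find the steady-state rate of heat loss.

Treat each layer as a resistance in series:
  R_cast iron = (1/0.536 − 1/0.575)/(4πk) = 0.1265/(4π·53.9) = 1.868×10^-4 K/W
  R_ceramic fibre blanket = (1/0.575 − 1/0.829)/(4πk) = 0.5329/(4π·0.0728) = 0.5825 K/W
ΣR = 1.868×10^-4 + 0.5825 = 0.5827 K/W
Q = ΔT/ΣR = (668 K − 302 K)/0.5827 = 628 W

Q = 628 W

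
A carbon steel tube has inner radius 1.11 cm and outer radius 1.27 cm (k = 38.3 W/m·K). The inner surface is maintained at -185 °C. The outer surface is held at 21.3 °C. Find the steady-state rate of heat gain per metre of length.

Q' = 3.69×10^5 W/m

Q' = 2πk·ΔT/ln(r₂/r₁) = 2π × 38.3 × 206.3 / ln(0.0127/0.0111) = 3.69×10^5 W/m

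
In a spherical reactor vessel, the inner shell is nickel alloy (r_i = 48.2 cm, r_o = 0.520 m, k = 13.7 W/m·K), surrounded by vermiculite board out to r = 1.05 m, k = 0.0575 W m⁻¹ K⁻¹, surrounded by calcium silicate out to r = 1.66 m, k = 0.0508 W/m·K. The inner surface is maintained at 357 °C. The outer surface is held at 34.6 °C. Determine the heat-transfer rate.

Series thermal resistances, inner to outer:
  R_nickel alloy = (1/0.482 − 1/0.520)/(4πk) = 0.1516/(4π·13.7) = 8.806×10^-4 K/W
  R_vermiculite board = (1/0.520 − 1/1.05)/(4πk) = 0.9707/(4π·0.0575) = 1.343 K/W
  R_calcium silicate = (1/1.05 − 1/1.66)/(4πk) = 0.3500/(4π·0.0508) = 0.5482 K/W
ΣR = 8.806×10^-4 + 1.343 + 0.5482 = 1.892 K/W
Q = ΔT/ΣR = (357 °C − 34.6 °C)/1.892 = 170 W

Q = 170 W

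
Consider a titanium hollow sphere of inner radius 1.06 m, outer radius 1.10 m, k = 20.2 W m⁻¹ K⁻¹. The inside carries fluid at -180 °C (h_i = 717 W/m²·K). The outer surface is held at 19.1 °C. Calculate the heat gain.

Treat each layer as a resistance in series:
  R_conv,in = 1/(4πr²h) = 1/(4π·1.06²·717) = 9.878×10^-5 K/W
  R_titanium = (1/1.06 − 1/1.10)/(4πk) = 0.03431/(4π·20.2) = 1.351×10^-4 K/W
ΣR = 9.878×10^-5 + 1.351×10^-4 = 2.339×10^-4 K/W
Q = ΔT/ΣR = (-180 °C − 19.1 °C)/2.339×10^-4 = -8.51×10^5 W
(Negative Q ⇒ heat flows inward; heat gain = 8.51×10^5 W.)

Q = 8.51×10^5 W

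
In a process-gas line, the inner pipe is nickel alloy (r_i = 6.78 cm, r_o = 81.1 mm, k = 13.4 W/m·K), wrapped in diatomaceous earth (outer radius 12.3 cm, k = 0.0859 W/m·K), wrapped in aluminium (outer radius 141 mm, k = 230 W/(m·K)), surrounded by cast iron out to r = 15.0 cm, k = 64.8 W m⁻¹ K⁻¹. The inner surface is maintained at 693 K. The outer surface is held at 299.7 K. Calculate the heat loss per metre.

Q' = 508 W/m

Treat each layer as a resistance in series:
  R'_nickel alloy = ln(0.0811/0.0678)/(2πk) = 0.1791/(2π·13.4) = 0.002127 m·K/W
  R'_diatomaceous earth = ln(0.123/0.0811)/(2πk) = 0.4165/(2π·0.0859) = 0.7717 m·K/W
  R'_aluminium = ln(0.141/0.123)/(2πk) = 0.1366/(2π·230) = 9.451×10^-5 m·K/W
  R'_cast iron = ln(0.150/0.141)/(2πk) = 0.06188/(2π·64.8) = 1.520×10^-4 m·K/W
ΣR = 0.002127 + 0.7717 + 9.451×10^-5 + 1.520×10^-4 = 0.7741 m·K/W
Q' = ΔT/ΣR = (693 K − 299.7 K)/0.7741 = 508 W/m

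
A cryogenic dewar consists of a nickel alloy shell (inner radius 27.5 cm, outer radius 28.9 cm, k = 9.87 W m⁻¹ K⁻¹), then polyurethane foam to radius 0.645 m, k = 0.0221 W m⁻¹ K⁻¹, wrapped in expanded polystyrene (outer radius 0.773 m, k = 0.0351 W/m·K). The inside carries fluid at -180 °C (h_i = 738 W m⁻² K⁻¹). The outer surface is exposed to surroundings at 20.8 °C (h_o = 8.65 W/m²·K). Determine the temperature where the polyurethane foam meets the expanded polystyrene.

Resistance network (inner→outer):
  R_conv,in = 1/(4πr²h) = 1/(4π·0.275²·738) = 0.001426 K/W
  R_nickel alloy = (1/0.275 − 1/0.289)/(4πk) = 0.1762/(4π·9.87) = 0.001420 K/W
  R_polyurethane foam = (1/0.289 − 1/0.645)/(4πk) = 1.910/(4π·0.0221) = 6.877 K/W
  R_expanded polystyrene = (1/0.645 − 1/0.773)/(4πk) = 0.2567/(4π·0.0351) = 0.5820 K/W
  R_conv,out = 1/(4πr²h) = 1/(4π·0.773²·8.65) = 0.01540 K/W
ΣR = 0.001426 + 0.001420 + 6.877 + 0.5820 + 0.01540 = 7.477 K/W
Q = ΔT/ΣR = (-180 °C − 20.8 °C)/7.477 = -26.86 W
From the inner boundary to the polyurethane foam/expanded polystyrene interface, ΣR_partial = 6.880 K/W.
T_interface = T_in − Q·ΣR_partial = -180 °C − (-26.86)(6.880) = 4.8 °C

T = 4.8 °C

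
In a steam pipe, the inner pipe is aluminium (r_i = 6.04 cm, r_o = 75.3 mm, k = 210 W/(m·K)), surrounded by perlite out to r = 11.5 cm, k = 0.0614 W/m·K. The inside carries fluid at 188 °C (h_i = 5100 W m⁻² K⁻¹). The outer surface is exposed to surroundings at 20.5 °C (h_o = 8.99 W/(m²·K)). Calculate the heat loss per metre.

Resistance network (inner→outer):
  R'_conv,in = 1/(2πr h) = 1/(2π·0.0604·5100) = 5.167×10^-4 m·K/W
  R'_aluminium = ln(0.0753/0.0604)/(2πk) = 0.2205/(2π·210) = 1.671×10^-4 m·K/W
  R'_perlite = ln(0.115/0.0753)/(2πk) = 0.4235/(2π·0.0614) = 1.098 m·K/W
  R'_conv,out = 1/(2πr h) = 1/(2π·0.115·8.99) = 0.1539 m·K/W
ΣR = 5.167×10^-4 + 1.671×10^-4 + 1.098 + 0.1539 = 1.253 m·K/W
Q' = ΔT/ΣR = (188 °C − 20.5 °C)/1.253 = 134 W/m

Q' = 134 W/m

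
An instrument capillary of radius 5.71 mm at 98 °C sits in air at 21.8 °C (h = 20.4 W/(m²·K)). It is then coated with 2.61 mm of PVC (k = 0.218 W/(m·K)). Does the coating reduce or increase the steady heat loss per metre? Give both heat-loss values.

increases: 55.8 → 62.8 W/m

Critical radius for a cylinder: r_cr = k/h = 0.0107 m = 1.07 cm.
Outer radius after coating: r₂ = 0.00571 + 0.00261 = 0.00832 m.
Since r₁ < r_cr and r₂ ≤ r_cr, the coating moves toward the maximum at r_cr — heat loss rises.
Bare: R = 1/(2πr₁h) = 1.366 m·K/W; Q = 76.2/1.366 = 55.8 W/m.
Coated: R = R_cond + R_conv = 1.213 m·K/W; Q = 76.2/1.213 = 62.8 W/m.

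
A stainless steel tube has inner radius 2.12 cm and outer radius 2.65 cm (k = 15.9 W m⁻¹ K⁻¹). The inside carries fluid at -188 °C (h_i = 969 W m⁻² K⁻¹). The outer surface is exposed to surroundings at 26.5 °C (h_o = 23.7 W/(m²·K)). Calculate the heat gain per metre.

Series thermal resistances, inner to outer:
  R'_conv,in = 1/(2πr h) = 1/(2π·0.0212·969) = 0.007747 m·K/W
  R'_stainless steel = ln(0.0265/0.0212)/(2πk) = 0.2231/(2π·15.9) = 0.002234 m·K/W
  R'_conv,out = 1/(2πr h) = 1/(2π·0.0265·23.7) = 0.2534 m·K/W
ΣR = 0.007747 + 0.002234 + 0.2534 = 0.2634 m·K/W
Q' = ΔT/ΣR = (-188 °C − 26.5 °C)/0.2634 = -814 W/m
(Negative Q' ⇒ heat flows inward; heat gain = 814 W/m.)

Q' = 814 W/m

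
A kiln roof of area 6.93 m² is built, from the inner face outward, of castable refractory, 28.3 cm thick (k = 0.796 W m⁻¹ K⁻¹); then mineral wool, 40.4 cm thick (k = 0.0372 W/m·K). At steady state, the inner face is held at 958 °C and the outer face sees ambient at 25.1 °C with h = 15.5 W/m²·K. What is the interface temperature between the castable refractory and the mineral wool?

T = 929 °C

Treat each layer as a resistance in series:
  R_castable refractory = L/(kA) = 0.283/(0.796·6.93) = 0.05130 K/W
  R_mineral wool = L/(kA) = 0.404/(0.0372·6.93) = 1.567 K/W
  R_conv,out = 1/(hA) = 1/(15.5·6.93) = 0.009310 K/W
ΣR = 0.05130 + 1.567 + 0.009310 = 1.628 K/W
Q = ΔT/ΣR = (958 °C − 25.1 °C)/1.628 = 573.0 W
From the inner boundary to the castable refractory/mineral wool interface, ΣR_partial = 0.05130 K/W.
T_interface = T_in − Q·ΣR_partial = 958 °C − (573.0)(0.05130) = 929 °C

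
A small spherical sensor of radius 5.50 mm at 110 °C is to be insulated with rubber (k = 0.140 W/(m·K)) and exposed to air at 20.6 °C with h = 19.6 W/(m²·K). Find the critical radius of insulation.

For a sphere, r_cr = 2k_ins/h = 2·0.140/19.6 = 0.0143 m = 1.43 cm

r_cr = 1.43 cm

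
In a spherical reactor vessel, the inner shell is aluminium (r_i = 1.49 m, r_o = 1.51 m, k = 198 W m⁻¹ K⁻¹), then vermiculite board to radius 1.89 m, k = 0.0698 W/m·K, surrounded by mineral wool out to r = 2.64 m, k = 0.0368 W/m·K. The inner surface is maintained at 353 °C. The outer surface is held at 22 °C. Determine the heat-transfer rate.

Treat each layer as a resistance in series:
  R_aluminium = (1/1.49 − 1/1.51)/(4πk) = 0.008889/(4π·198) = 3.573×10^-6 K/W
  R_vermiculite board = (1/1.51 − 1/1.89)/(4πk) = 0.1332/(4π·0.0698) = 0.1518 K/W
  R_mineral wool = (1/1.89 − 1/2.64)/(4πk) = 0.1503/(4π·0.0368) = 0.3250 K/W
ΣR = 3.573×10^-6 + 0.1518 + 0.3250 = 0.4768 K/W
Q = ΔT/ΣR = (353 °C − 22 °C)/0.4768 = 694 W

Q = 694 W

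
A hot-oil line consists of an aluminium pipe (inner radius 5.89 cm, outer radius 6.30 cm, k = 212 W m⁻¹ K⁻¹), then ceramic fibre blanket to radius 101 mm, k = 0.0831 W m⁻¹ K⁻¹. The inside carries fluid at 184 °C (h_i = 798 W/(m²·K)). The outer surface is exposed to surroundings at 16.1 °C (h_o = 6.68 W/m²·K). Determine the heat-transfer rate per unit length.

Q' = 147 W/m

Resistance network (inner→outer):
  R'_conv,in = 1/(2πr h) = 1/(2π·0.0589·798) = 0.003386 m·K/W
  R'_aluminium = ln(0.0630/0.0589)/(2πk) = 0.06729/(2π·212) = 5.052×10^-5 m·K/W
  R'_ceramic fibre blanket = ln(0.101/0.0630)/(2πk) = 0.4720/(2π·0.0831) = 0.9040 m·K/W
  R'_conv,out = 1/(2πr h) = 1/(2π·0.101·6.68) = 0.2359 m·K/W
ΣR = 0.003386 + 5.052×10^-5 + 0.9040 + 0.2359 = 1.143 m·K/W
Q' = ΔT/ΣR = (184 °C − 16.1 °C)/1.143 = 147 W/m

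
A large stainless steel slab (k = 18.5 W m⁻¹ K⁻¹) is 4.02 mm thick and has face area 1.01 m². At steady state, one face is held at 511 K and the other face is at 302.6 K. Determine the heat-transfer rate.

Q = kA·ΔT/L = 18.5 × 1.01 × |511 K − 302.6 K| / 0.00402 = 9.69×10^5 W

Q = 9.69×10^5 W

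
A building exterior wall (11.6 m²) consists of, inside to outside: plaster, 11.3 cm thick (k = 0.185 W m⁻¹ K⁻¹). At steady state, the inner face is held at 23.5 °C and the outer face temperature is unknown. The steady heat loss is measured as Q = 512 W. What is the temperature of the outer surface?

T_out = -3.46 °C

Series resistances:
  R_plaster = L/(kA) = 0.113/(0.185·11.6) = 0.05266 K/W
ΣR = 0.05266 K/W
ΔT = Q·ΣR = 512 × 0.05266 = 26.96 K
Heat flows outward, so T_out = T_in − ΔT = 23.5 − 26.96 = -3.46 °C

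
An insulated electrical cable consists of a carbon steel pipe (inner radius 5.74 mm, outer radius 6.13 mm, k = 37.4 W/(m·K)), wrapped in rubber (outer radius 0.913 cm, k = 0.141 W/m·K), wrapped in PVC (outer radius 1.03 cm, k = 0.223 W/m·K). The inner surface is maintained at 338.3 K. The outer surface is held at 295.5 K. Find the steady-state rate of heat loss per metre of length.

Q' = 79.9 W/m

Treat each layer as a resistance in series:
  R'_carbon steel = ln(0.00613/0.00574)/(2πk) = 0.06574/(2π·37.4) = 2.797×10^-4 m·K/W
  R'_rubber = ln(0.00913/0.00613)/(2πk) = 0.3984/(2π·0.141) = 0.4497 m·K/W
  R'_PVC = ln(0.0103/0.00913)/(2πk) = 0.1206/(2π·0.223) = 0.08606 m·K/W
ΣR = 2.797×10^-4 + 0.4497 + 0.08606 = 0.5360 m·K/W
Q' = ΔT/ΣR = (338.3 K − 295.5 K)/0.5360 = 79.9 W/m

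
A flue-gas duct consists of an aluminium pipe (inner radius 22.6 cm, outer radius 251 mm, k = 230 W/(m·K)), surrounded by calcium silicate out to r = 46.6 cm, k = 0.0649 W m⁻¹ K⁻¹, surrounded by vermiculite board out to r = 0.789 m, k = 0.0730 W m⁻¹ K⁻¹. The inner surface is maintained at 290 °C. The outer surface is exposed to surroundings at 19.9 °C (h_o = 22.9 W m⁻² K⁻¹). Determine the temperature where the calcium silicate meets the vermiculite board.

Treat each layer as a resistance in series:
  R'_aluminium = ln(0.251/0.226)/(2πk) = 0.1049/(2π·230) = 7.260×10^-5 m·K/W
  R'_calcium silicate = ln(0.466/0.251)/(2πk) = 0.6187/(2π·0.0649) = 1.517 m·K/W
  R'_vermiculite board = ln(0.789/0.466)/(2πk) = 0.5266/(2π·0.0730) = 1.148 m·K/W
  R'_conv,out = 1/(2πr h) = 1/(2π·0.789·22.9) = 0.008809 m·K/W
ΣR = 7.260×10^-5 + 1.517 + 1.148 + 0.008809 = 2.674 m·K/W
Q' = ΔT/ΣR = (290 °C − 19.9 °C)/2.674 = 101.0 W/m
From the inner boundary to the calcium silicate/vermiculite board interface, ΣR_partial = 1.517 m·K/W.
T_interface = T_in − Q'·ΣR_partial = 290 °C − (101.0)(1.517) = 137 °C

T = 137 °C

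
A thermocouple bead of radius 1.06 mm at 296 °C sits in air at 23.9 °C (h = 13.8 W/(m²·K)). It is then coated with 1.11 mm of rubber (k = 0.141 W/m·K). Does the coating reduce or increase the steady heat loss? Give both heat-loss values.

increases: 0.0530 → 0.182 W

Critical radius for a sphere: r_cr = 2k/h = 0.0204 m = 2.04 cm.
Outer radius after coating: r₂ = 0.00106 + 0.00111 = 0.00217 m.
Since r₁ < r_cr and r₂ ≤ r_cr, the coating moves toward the maximum at r_cr — heat loss rises.
Bare: R = 1/(4πr₁²h) = 5132 K/W; Q = 272.1/5132 = 0.0530 W.
Coated: R = R_cond + R_conv = 1497 K/W; Q = 272.1/1497 = 0.182 W.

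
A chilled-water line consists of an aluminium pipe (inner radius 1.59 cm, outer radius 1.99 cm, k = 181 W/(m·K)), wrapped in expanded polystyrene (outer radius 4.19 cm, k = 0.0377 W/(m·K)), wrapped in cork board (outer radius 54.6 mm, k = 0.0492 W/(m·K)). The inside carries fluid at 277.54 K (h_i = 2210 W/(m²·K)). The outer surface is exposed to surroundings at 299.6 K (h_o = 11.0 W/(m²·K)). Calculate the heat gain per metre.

Resistance network (inner→outer):
  R'_conv,in = 1/(2πr h) = 1/(2π·0.0159·2210) = 0.004529 m·K/W
  R'_aluminium = ln(0.0199/0.0159)/(2πk) = 0.2244/(2π·181) = 1.973×10^-4 m·K/W
  R'_expanded polystyrene = ln(0.0419/0.0199)/(2πk) = 0.7446/(2π·0.0377) = 3.143 m·K/W
  R'_cork board = ln(0.0546/0.0419)/(2πk) = 0.2647/(2π·0.0492) = 0.8564 m·K/W
  R'_conv,out = 1/(2πr h) = 1/(2π·0.0546·11.0) = 0.2650 m·K/W
ΣR = 0.004529 + 1.973×10^-4 + 3.143 + 0.8564 + 0.2650 = 4.269 m·K/W
Q' = ΔT/ΣR = (277.54 K − 299.6 K)/4.269 = -5.17 W/m
(Negative Q' ⇒ heat flows inward; heat gain = 5.17 W/m.)

Q' = 5.17 W/m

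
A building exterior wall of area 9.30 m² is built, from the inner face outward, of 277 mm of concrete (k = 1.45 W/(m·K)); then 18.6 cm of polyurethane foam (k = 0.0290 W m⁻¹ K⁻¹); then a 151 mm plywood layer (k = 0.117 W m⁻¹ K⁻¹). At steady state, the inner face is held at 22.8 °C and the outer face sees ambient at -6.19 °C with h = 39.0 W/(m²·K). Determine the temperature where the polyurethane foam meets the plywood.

T = -1.37 °C

Treat each layer as a resistance in series:
  R_concrete = L/(kA) = 0.277/(1.45·9.30) = 0.02054 K/W
  R_polyurethane foam = L/(kA) = 0.186/(0.0290·9.30) = 0.6897 K/W
  R_plywood = L/(kA) = 0.151/(0.117·9.30) = 0.1388 K/W
  R_conv,out = 1/(hA) = 1/(39.0·9.30) = 0.002757 K/W
ΣR = 0.02054 + 0.6897 + 0.1388 + 0.002757 = 0.8518 K/W
Q = ΔT/ΣR = (22.8 °C − -6.19 °C)/0.8518 = 34.03 W
From the inner boundary to the polyurethane foam/plywood interface, ΣR_partial = 0.7102 K/W.
T_interface = T_in − Q·ΣR_partial = 22.8 °C − (34.03)(0.7102) = -1.37 °C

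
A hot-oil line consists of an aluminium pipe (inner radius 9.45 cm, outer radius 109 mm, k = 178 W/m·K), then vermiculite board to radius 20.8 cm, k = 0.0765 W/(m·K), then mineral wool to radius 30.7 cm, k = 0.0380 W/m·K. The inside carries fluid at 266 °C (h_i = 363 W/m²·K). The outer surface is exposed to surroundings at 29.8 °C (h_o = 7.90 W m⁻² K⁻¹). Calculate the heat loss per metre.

Series thermal resistances, inner to outer:
  R'_conv,in = 1/(2πr h) = 1/(2π·0.0945·363) = 0.004640 m·K/W
  R'_aluminium = ln(0.109/0.0945)/(2πk) = 0.1427/(2π·178) = 1.276×10^-4 m·K/W
  R'_vermiculite board = ln(0.208/0.109)/(2πk) = 0.6462/(2π·0.0765) = 1.344 m·K/W
  R'_mineral wool = ln(0.307/0.208)/(2πk) = 0.3893/(2π·0.0380) = 1.631 m·K/W
  R'_conv,out = 1/(2πr h) = 1/(2π·0.307·7.90) = 0.06562 m·K/W
ΣR = 0.004640 + 1.276×10^-4 + 1.344 + 1.631 + 0.06562 = 3.045 m·K/W
Q' = ΔT/ΣR = (266 °C − 29.8 °C)/3.045 = 77.6 W/m

Q' = 77.6 W/m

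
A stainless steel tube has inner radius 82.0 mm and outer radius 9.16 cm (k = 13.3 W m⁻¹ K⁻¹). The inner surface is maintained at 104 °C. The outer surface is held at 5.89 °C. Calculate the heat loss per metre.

Q' = 74.1 kW/m

Q' = 2πk·ΔT/ln(r₂/r₁) = 2π × 13.3 × 98.11 / ln(0.0916/0.0820) = 74100 W/m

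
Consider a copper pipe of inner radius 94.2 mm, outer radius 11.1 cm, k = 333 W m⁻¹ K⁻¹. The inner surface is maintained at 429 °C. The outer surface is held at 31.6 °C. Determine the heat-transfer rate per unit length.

Q' = 5070 kW/m

Q' = 2πk·ΔT/ln(r₂/r₁) = 2π × 333 × 397.4 / ln(0.111/0.0942) = 5.07×10^6 W/m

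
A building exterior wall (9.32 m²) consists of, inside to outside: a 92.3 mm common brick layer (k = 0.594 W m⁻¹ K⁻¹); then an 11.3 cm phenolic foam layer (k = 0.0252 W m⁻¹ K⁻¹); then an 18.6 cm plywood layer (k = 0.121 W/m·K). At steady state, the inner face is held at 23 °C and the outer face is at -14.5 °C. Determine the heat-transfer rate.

Series thermal resistances, inner to outer:
  R_common brick = L/(kA) = 0.0923/(0.594·9.32) = 0.01667 K/W
  R_phenolic foam = L/(kA) = 0.113/(0.0252·9.32) = 0.4811 K/W
  R_plywood = L/(kA) = 0.186/(0.121·9.32) = 0.1649 K/W
ΣR = 0.01667 + 0.4811 + 0.1649 = 0.6627 K/W
Q = ΔT/ΣR = (23 °C − -14.5 °C)/0.6627 = 56.6 W

Q = 56.6 W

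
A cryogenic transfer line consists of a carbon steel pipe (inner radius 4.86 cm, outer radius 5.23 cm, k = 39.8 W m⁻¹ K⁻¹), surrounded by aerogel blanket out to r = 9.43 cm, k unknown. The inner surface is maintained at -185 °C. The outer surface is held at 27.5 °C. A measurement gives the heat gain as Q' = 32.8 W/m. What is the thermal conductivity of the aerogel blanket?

k = 0.0145 W/m·K

ΣR = ΔT/Q' = |-185 − 27.5|/32.8 = 6.479 m·K/W
Known resistances:
  R'_carbon steel = ln(0.0523/0.0486)/(2πk) = 0.07337/(2π·39.8) = 2.934×10^-4 m·K/W
R_aerogel blanket = ΣR − ΣR_known = 6.479 − 2.934×10^-4 = 6.479 m·K/W
ln(r₂/r₁)/(2πk) = 6.479 ⇒ k = 0.5895/(2π·6.479) = 0.0145 W/m·K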